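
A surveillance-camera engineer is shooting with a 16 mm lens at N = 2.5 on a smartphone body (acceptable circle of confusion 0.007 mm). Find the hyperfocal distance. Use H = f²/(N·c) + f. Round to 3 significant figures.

Hyperfocal distance H = f²/(N·c) + f = 16²/(2.5 × 0.007) + 16 = 256/0.0175 + 16 ≈ 14644.6 mm ≈ 14.6 m.

14.6 m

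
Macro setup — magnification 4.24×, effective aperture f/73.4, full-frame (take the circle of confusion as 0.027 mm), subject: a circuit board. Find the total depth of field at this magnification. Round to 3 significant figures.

At magnification m, DoF ≈ 2·N_eff·c/m² = 2 × 73.4 × 0.027 / 4.24² = 3.964 / 17.98 ≈ 0.22 mm.

0.220 mm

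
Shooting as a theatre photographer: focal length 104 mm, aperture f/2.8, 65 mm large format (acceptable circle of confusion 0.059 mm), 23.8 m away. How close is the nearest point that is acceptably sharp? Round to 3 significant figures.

Hyperfocal distance H = f²/(N·c) + f = 104²/(2.8 × 0.059) + 104 = 10816/0.1652 + 104 ≈ 65576.2 mm ≈ 65.58 m.
Near limit Dn = s·(H − f)/(H + s − 2f) = 23800 × (65576.2 − 104) / (65576.2 + 23800 − 2 × 104) = 23800 × 65472.2 / 89168.2 ≈ 17475 mm ≈ 17.5 m.

17.5 m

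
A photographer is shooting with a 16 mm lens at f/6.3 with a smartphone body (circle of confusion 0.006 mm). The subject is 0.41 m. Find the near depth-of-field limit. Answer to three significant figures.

387 mm

Hyperfocal distance H = f²/(N·c) + f = 16²/(6.3 × 0.006) + 16 = 256/0.0378 + 16 ≈ 6788.5 mm ≈ 6.788 m.
Near limit Dn = s·(H − f)/(H + s − 2f) = 410 × (6788.5 − 16) / (6788.5 + 410 − 2 × 16) = 410 × 6772.5 / 7166.5 ≈ 387.46 mm.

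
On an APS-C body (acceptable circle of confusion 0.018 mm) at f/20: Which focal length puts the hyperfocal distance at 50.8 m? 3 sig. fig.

From H = f²/(N·c) + f, with f ≪ H: f ≈ √(H·N·c) = √(50800 × 20 × 0.018) = √18288 ≈ 135.2 mm.
The +f correction barely moves this — solving exactly, f² + N·c·f − N·c·H = 0 ⇒ f = (−N·c + √((N·c)² + 4·N·c·H))/2 = (−0.36 + √73152)/2 ≈ 135.05 mm, so f ≈ 135 mm.

135 mm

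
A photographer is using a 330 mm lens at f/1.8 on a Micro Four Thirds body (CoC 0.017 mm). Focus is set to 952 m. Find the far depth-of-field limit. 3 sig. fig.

Hyperfocal distance H = f²/(N·c) + f = 330²/(1.8 × 0.017) + 330 = 108900/0.0306 + 330 ≈ 3559153.5 mm ≈ 3559 m.
Far limit Df = s·(H − f)/(H − s) = 952000 × (3559153.5 − 330) / (3559153.5 − 952000) = 952000 × 3558823.5 / 2607153.5 ≈ 1299502 mm ≈ 1300 m.

1300 m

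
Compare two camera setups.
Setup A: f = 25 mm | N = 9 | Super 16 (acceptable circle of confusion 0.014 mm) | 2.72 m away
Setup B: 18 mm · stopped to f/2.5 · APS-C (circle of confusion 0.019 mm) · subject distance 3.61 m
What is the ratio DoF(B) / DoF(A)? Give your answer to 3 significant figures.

1.25

Setup A: H = 25²/(9×0.014) + 25 ≈ 4985.3 mm; DoF = Df − Dn = 5955.9 − 1762.4 ≈ 4193.5 mm.
Setup B: H = 18²/(2.5×0.019) + 18 ≈ 6839.1 mm; DoF = Df − Dn = 7625.8 − 2364.7 ≈ 5261.1 mm.
Ratio = 5261.1 / 4193.5 ≈ 1.25.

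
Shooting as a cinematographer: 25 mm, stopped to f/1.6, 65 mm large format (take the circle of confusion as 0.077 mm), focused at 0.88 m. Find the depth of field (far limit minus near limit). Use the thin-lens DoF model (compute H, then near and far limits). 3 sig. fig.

Hyperfocal distance H = f²/(N·c) + f = 25²/(1.6 × 0.077) + 25 = 625/0.1232 + 25 ≈ 5098.1 mm ≈ 5.098 m.
Near limit Dn = s·(H − f)/(H + s − 2f) = 880 × (5098.1 − 25) / (5098.1 + 880 − 2 × 25) = 880 × 5073.1 / 5928.1 ≈ 753.08 mm.
Far limit Df = s·(H − f)/(H − s) = 880 × (5098.1 − 25) / (5098.1 − 880) = 880 × 5073.1 / 4218.1 ≈ 1058.38 mm.
Depth of field = Df − Dn = 1058.38 − 753.08 ≈ 305.30 mm.

305 mm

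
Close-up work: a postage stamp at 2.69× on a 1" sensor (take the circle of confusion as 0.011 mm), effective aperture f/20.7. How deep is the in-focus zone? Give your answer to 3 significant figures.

At magnification m, DoF ≈ 2·N_eff·c/m² = 2 × 20.7 × 0.011 / 2.69² = 0.4554 / 7.236 ≈ 0.0629 mm.

0.0629 mm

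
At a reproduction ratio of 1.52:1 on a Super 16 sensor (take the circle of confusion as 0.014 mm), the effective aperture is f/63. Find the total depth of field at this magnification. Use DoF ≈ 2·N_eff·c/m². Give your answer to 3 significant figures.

0.764 mm

At magnification m, DoF ≈ 2·N_eff·c/m² = 2 × 63 × 0.014 / 1.52² = 1.764 / 2.31 ≈ 0.764 mm.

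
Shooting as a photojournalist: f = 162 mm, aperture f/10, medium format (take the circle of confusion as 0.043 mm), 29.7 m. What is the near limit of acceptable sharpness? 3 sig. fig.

20.0 m

Hyperfocal distance H = f²/(N·c) + f = 162²/(10 × 0.043) + 162 = 26244/0.43 + 162 ≈ 61194.6 mm ≈ 61.19 m.
Near limit Dn = s·(H − f)/(H + s − 2f) = 29700 × (61194.6 − 162) / (61194.6 + 29700 − 2 × 162) = 29700 × 61032.6 / 90570.6 ≈ 20014 mm ≈ 20.0 m.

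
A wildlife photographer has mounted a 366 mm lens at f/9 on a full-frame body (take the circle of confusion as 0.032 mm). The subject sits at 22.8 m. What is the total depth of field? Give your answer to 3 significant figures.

Hyperfocal distance H = f²/(N·c) + f = 366²/(9 × 0.032) + 366 = 133956/0.288 + 366 ≈ 465491.0 mm ≈ 465.5 m.
Near limit Dn = s·(H − f)/(H + s − 2f) = 22800 × (465491.0 − 366) / (465491.0 + 22800 − 2 × 366) = 22800 × 465125.0 / 487559.0 ≈ 21750.9 mm.
Far limit Df = s·(H − f)/(H − s) = 22800 × (465491.0 − 366) / (465491.0 − 22800) = 22800 × 465125.0 / 442691.0 ≈ 23955.4 mm.
Depth of field = Df − Dn = 23955.4 − 21750.9 ≈ 2204.5 mm ≈ 2.20 m.

2.20 m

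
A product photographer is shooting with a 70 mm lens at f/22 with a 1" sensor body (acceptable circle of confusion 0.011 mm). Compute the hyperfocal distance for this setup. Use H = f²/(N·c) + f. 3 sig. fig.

Hyperfocal distance H = f²/(N·c) + f = 70²/(22 × 0.011) + 70 = 4900/0.242 + 70 ≈ 20317.9 mm ≈ 20.3 m.

20.3 m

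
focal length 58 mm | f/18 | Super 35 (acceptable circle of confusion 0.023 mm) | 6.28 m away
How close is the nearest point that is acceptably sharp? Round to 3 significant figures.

3.56 m

Hyperfocal distance H = f²/(N·c) + f = 58²/(18 × 0.023) + 58 = 3364/0.414 + 58 ≈ 8183.6 mm ≈ 8.184 m.
Near limit Dn = s·(H − f)/(H + s − 2f) = 6280 × (8183.6 − 58) / (8183.6 + 6280 − 2 × 58) = 6280 × 8125.6 / 14347.6 ≈ 3556.6 mm ≈ 3.56 m.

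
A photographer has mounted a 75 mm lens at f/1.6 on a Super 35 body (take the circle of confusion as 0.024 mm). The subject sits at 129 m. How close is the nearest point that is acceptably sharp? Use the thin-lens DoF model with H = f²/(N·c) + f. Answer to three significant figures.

Hyperfocal distance H = f²/(N·c) + f = 75²/(1.6 × 0.024) + 75 = 5625/0.0384 + 75 ≈ 146559.4 mm ≈ 146.6 m.
Near limit Dn = s·(H − f)/(H + s − 2f) = 129000 × (146559.4 − 75) / (146559.4 + 129000 − 2 × 75) = 129000 × 146484.4 / 275409.4 ≈ 68612 mm ≈ 68.6 m.

68.6 m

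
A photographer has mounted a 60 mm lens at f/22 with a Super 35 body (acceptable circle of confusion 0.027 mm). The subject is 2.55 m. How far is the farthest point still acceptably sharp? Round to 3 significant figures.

4.33 m

Hyperfocal distance H = f²/(N·c) + f = 60²/(22 × 0.027) + 60 = 3600/0.594 + 60 ≈ 6120.6 mm ≈ 6.121 m.
Far limit Df = s·(H − f)/(H − s) = 2550 × (6120.6 − 60) / (6120.6 − 2550) = 2550 × 6060.6 / 3570.6 ≈ 4328.3 mm ≈ 4.33 m.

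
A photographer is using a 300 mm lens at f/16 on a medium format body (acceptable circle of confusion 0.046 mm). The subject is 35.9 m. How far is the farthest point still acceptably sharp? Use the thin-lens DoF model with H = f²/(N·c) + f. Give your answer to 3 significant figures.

50.6 m

Hyperfocal distance H = f²/(N·c) + f = 300²/(16 × 0.046) + 300 = 90000/0.736 + 300 ≈ 122582.6 mm ≈ 122.6 m.
Far limit Df = s·(H − f)/(H − s) = 35900 × (122582.6 − 300) / (122582.6 − 35900) = 35900 × 122282.6 / 86682.6 ≈ 50644 mm ≈ 50.6 m.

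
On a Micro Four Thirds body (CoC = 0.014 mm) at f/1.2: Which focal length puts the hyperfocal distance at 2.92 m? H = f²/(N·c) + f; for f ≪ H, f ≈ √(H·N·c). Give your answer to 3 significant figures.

7.00 mm

From H = f²/(N·c) + f, with f ≪ H: f ≈ √(H·N·c) = √(2920 × 1.2 × 0.014) = √49.056 ≈ 7.004 mm.
The +f correction barely moves this — solving exactly, f² + N·c·f − N·c·H = 0 ⇒ f = (−N·c + √((N·c)² + 4·N·c·H))/2 = (−0.0168 + √196.22)/2 ≈ 6.9956 mm, so f ≈ 7.00 mm.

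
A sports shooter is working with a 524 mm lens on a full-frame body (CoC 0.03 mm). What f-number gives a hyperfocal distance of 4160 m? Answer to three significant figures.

f/2.20

Rearrange H = f²/(N·c) + f for N: N = f² / ((H − f)·c).
N = 524² / ((4160000 − 524) × 0.03) = 274576 / 124784 ≈ 2.20.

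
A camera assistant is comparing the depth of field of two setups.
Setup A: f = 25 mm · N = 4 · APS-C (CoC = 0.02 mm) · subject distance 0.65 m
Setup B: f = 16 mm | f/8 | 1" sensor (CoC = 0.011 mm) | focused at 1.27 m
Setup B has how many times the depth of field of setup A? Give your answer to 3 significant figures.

12.8

Setup A: H = 25²/(4×0.02) + 25 ≈ 7837.5 mm; DoF = Df − Dn = 706.52 − 601.85 ≈ 104.67 mm.
Setup B: H = 16²/(8×0.011) + 16 ≈ 2925.1 mm; DoF = Df − Dn = 2232.2 − 887.5 ≈ 1344.7 mm.
Ratio = 1344.7 / 104.67 ≈ 12.8.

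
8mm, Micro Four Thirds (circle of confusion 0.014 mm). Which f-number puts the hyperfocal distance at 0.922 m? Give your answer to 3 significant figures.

Rearrange H = f²/(N·c) + f for N: N = f² / ((H − f)·c).
N = 8² / ((922 − 8) × 0.014) = 64 / 12.80 ≈ 5.

f/5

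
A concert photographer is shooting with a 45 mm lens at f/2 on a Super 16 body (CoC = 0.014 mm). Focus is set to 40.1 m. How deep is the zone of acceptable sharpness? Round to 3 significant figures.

Hyperfocal distance H = f²/(N·c) + f = 45²/(2 × 0.014) + 45 = 2025/0.028 + 45 ≈ 72366.4 mm ≈ 72.37 m.
Near limit Dn = s·(H − f)/(H + s − 2f) = 40100 × (72366.4 − 45) / (72366.4 + 40100 − 2 × 45) = 40100 × 72321.4 / 112376.4 ≈ 25807 mm.
Far limit Df = s·(H − f)/(H − s) = 40100 × (72366.4 − 45) / (72366.4 − 40100) = 40100 × 72321.4 / 32266.4 ≈ 89879 mm.
Depth of field = Df − Dn = 89879 − 25807 ≈ 64072 mm ≈ 64.1 m.

64.1 m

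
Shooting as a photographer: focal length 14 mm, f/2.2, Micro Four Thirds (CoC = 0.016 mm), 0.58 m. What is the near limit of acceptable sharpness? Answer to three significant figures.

0.526 m

Hyperfocal distance H = f²/(N·c) + f = 14²/(2.2 × 0.016) + 14 = 196/0.0352 + 14 ≈ 5582.2 mm ≈ 5.582 m.
Near limit Dn = s·(H − f)/(H + s − 2f) = 580 × (5582.2 − 14) / (5582.2 + 580 − 2 × 14) = 580 × 5568.2 / 6134.2 ≈ 526.48 mm ≈ 0.526 m.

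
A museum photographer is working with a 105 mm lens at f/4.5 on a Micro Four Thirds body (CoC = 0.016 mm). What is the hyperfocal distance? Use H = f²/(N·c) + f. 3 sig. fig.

153 m

Hyperfocal distance H = f²/(N·c) + f = 105²/(4.5 × 0.016) + 105 = 11025/0.072 + 105 ≈ 153230.0 mm ≈ 153 m.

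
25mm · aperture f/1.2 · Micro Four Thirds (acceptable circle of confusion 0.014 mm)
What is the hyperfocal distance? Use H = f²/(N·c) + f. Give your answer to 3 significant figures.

Hyperfocal distance H = f²/(N·c) + f = 25²/(1.2 × 0.014) + 25 = 625/0.0168 + 25 ≈ 37227.4 mm ≈ 37.2 m.

37.2 m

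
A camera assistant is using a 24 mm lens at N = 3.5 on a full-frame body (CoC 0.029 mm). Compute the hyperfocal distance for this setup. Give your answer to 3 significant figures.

5.70 m

Hyperfocal distance H = f²/(N·c) + f = 24²/(3.5 × 0.029) + 24 = 576/0.1015 + 24 ≈ 5698.9 mm ≈ 5.70 m.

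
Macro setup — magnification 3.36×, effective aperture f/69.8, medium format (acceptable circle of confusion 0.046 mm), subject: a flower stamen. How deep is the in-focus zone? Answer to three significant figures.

At magnification m, DoF ≈ 2·N_eff·c/m² = 2 × 69.8 × 0.046 / 3.36² = 6.422 / 11.29 ≈ 0.569 mm.

0.569 mm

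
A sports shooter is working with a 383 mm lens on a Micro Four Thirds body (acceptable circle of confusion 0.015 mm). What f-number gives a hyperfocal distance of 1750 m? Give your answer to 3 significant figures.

Rearrange H = f²/(N·c) + f for N: N = f² / ((H − f)·c).
N = 383² / ((1750000 − 383) × 0.015) = 146689 / 26244 ≈ 5.59.

f/5.59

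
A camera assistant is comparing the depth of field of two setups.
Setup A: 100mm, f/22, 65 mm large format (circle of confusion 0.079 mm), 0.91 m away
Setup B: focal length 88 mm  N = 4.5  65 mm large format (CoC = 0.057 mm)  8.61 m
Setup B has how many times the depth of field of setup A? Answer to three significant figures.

Setup A: H = 100²/(22×0.079) + 100 ≈ 5853.7 mm; DoF = Df − Dn = 1059.10 − 797.70 ≈ 261.40 mm.
Setup B: H = 88²/(4.5×0.057) + 88 ≈ 30279.0 mm; DoF = Df − Dn = 11996.1 − 6714.7 ≈ 5281.4 mm.
Ratio = 5281.4 / 261.40 ≈ 20.2.

20.2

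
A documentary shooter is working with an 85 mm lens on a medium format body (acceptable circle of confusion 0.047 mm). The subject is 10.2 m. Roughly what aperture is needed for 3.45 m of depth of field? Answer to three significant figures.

Write h = H − f = f²/(N·c). The thin-lens limits are Dn = s·h/(h + (s−f)) and Df = s·h/(h − (s−f)), so DoF = Df − Dn = 2·s·(s−f)·h / (h² − (s−f)²).
That is a quadratic in h: DoF·h² − 2·s·(s−f)·h − DoF·(s−f)² = 0 ⇒ h = (s−f)·(s + √(s² + DoF²)) / DoF = 10115 × (10200 + √(10200² + 3450²)) / 3450 = 10115 × (10200 + 10767.7) / 3450 ≈ 61475 mm.
Then N = f²/(c·h) = 85² / (0.047 × 61475) = 7225 / 2889.3 ≈ 2.50.

f/2.50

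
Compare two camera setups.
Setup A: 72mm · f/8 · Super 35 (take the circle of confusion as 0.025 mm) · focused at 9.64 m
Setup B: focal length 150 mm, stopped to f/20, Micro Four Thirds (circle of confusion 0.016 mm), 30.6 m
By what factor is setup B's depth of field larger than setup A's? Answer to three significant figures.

Setup A: H = 72²/(8×0.025) + 72 ≈ 25992.0 mm; DoF = Df − Dn = 15280.6 − 7040.9 ≈ 8239.7 mm.
Setup B: H = 150²/(20×0.016) + 150 ≈ 70462.5 mm; DoF = Df − Dn = 53975 − 21353 ≈ 32622 mm.
Ratio = 32622 / 8239.7 ≈ 3.96.

3.96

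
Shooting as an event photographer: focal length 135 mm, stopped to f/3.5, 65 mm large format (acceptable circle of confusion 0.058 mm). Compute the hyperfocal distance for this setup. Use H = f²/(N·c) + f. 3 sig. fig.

Hyperfocal distance H = f²/(N·c) + f = 135²/(3.5 × 0.058) + 135 = 18225/0.203 + 135 ≈ 89913.3 mm ≈ 89.9 m.

89.9 m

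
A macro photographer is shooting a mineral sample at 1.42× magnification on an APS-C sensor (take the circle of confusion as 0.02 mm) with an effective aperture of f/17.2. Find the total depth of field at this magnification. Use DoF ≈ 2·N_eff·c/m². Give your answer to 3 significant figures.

At magnification m, DoF ≈ 2·N_eff·c/m² = 2 × 17.2 × 0.02 / 1.42² = 0.688 / 2.016 ≈ 0.341 mm.

0.341 mm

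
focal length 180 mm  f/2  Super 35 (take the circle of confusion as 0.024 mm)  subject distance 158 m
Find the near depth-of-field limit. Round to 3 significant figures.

Hyperfocal distance H = f²/(N·c) + f = 180²/(2 × 0.024) + 180 = 32400/0.048 + 180 ≈ 675180.0 mm ≈ 675.2 m.
Near limit Dn = s·(H − f)/(H + s − 2f) = 158000 × (675180.0 − 180) / (675180.0 + 158000 − 2 × 180) = 158000 × 675000.0 / 832820.0 ≈ 128059 mm ≈ 128 m.

128 m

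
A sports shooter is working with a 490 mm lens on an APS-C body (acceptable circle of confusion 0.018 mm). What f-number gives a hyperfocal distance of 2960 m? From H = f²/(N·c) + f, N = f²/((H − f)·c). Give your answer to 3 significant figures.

Rearrange H = f²/(N·c) + f for N: N = f² / ((H − f)·c).
N = 490² / ((2960000 − 490) × 0.018) = 240100 / 53271 ≈ 4.51.

f/4.51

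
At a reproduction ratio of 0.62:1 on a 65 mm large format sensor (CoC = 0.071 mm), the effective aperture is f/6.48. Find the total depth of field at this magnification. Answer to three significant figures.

At magnification m, DoF ≈ 2·N_eff·c/m² = 2 × 6.48 × 0.071 / 0.62² = 0.9202 / 0.3844 ≈ 2.39 mm.

2.39 mm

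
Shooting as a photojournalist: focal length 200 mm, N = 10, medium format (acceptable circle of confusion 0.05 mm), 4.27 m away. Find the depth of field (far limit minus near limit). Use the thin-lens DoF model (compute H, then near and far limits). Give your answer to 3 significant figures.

436 mm

Hyperfocal distance H = f²/(N·c) + f = 200²/(10 × 0.05) + 200 = 40000/0.5 + 200 ≈ 80200.0 mm ≈ 80.20 m.
Near limit Dn = s·(H − f)/(H + s − 2f) = 4270 × (80200.0 − 200) / (80200.0 + 4270 − 2 × 200) = 4270 × 80000.0 / 84070.0 ≈ 4063.28 mm.
Far limit Df = s·(H − f)/(H − s) = 4270 × (80200.0 − 200) / (80200.0 − 4270) = 4270 × 80000.0 / 75930.0 ≈ 4498.88 mm.
Depth of field = Df − Dn = 4498.88 − 4063.28 ≈ 435.60 mm.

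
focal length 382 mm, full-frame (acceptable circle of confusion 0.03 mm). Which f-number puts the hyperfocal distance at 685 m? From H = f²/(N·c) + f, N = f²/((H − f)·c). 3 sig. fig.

f/7.10

Rearrange H = f²/(N·c) + f for N: N = f² / ((H − f)·c).
N = 382² / ((685000 − 382) × 0.03) = 145924 / 20539 ≈ 7.10.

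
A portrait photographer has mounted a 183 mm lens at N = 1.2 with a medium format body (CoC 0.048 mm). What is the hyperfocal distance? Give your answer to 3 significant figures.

Hyperfocal distance H = f²/(N·c) + f = 183²/(1.2 × 0.048) + 183 = 33489/0.0576 + 183 ≈ 581589.2 mm ≈ 582 m.

582 m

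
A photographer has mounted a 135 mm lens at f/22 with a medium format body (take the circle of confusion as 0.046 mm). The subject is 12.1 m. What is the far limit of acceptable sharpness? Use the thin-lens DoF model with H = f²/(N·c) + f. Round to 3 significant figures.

36.1 m

Hyperfocal distance H = f²/(N·c) + f = 135²/(22 × 0.046) + 135 = 18225/1.012 + 135 ≈ 18143.9 mm ≈ 18.14 m.
Far limit Df = s·(H − f)/(H − s) = 12100 × (18143.9 − 135) / (18143.9 − 12100) = 12100 × 18008.9 / 6043.9 ≈ 36054 mm ≈ 36.1 m.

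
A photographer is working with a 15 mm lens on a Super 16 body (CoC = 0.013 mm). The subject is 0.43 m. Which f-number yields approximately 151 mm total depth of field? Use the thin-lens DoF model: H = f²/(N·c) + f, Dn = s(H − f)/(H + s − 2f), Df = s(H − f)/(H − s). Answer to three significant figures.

Write h = H − f = f²/(N·c). The thin-lens limits are Dn = s·h/(h + (s−f)) and Df = s·h/(h − (s−f)), so DoF = Df − Dn = 2·s·(s−f)·h / (h² − (s−f)²).
That is a quadratic in h: DoF·h² − 2·s·(s−f)·h − DoF·(s−f)² = 0 ⇒ h = (s−f)·(s + √(s² + DoF²)) / DoF = 415 × (430 + √(430² + 151²)) / 151 = 415 × (430 + 455.742) / 151 ≈ 2434.3 mm.
Then N = f²/(c·h) = 15² / (0.013 × 2434.3) = 225 / 31.646 ≈ 7.11.

f/7.11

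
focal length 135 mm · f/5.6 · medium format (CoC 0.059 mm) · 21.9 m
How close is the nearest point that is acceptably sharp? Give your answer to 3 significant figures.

Hyperfocal distance H = f²/(N·c) + f = 135²/(5.6 × 0.059) + 135 = 18225/0.3304 + 135 ≈ 55295.4 mm ≈ 55.30 m.
Near limit Dn = s·(H − f)/(H + s − 2f) = 21900 × (55295.4 − 135) / (55295.4 + 21900 − 2 × 135) = 21900 × 55160.4 / 76925.4 ≈ 15704 mm ≈ 15.7 m.

15.7 m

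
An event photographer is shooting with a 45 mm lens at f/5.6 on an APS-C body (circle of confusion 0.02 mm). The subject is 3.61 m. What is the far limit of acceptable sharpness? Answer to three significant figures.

Hyperfocal distance H = f²/(N·c) + f = 45²/(5.6 × 0.02) + 45 = 2025/0.112 + 45 ≈ 18125.4 mm ≈ 18.13 m.
Far limit Df = s·(H − f)/(H − s) = 3610 × (18125.4 − 45) / (18125.4 − 3610) = 3610 × 18080.4 / 14515.4 ≈ 4496.6 mm ≈ 4.50 m.

4.50 m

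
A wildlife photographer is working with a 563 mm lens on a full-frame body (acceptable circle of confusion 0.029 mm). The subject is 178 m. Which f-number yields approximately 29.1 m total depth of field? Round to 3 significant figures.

f/5

Write h = H − f = f²/(N·c). The thin-lens limits are Dn = s·h/(h + (s−f)) and Df = s·h/(h − (s−f)), so DoF = Df − Dn = 2·s·(s−f)·h / (h² − (s−f)²).
That is a quadratic in h: DoF·h² − 2·s·(s−f)·h − DoF·(s−f)² = 0 ⇒ h = (s−f)·(s + √(s² + DoF²)) / DoF = 177437 × (178000 + √(178000² + 29100²)) / 29100 = 177437 × (178000 + 180363) / 29100 ≈ 2185115 mm.
Then N = f²/(c·h) = 563² / (0.029 × 2185115) = 316969 / 63368 ≈ 5.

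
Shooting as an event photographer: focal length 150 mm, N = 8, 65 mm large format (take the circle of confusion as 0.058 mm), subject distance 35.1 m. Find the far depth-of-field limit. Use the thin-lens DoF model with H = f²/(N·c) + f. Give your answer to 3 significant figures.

Hyperfocal distance H = f²/(N·c) + f = 150²/(8 × 0.058) + 150 = 22500/0.464 + 150 ≈ 48641.4 mm ≈ 48.64 m.
Far limit Df = s·(H − f)/(H − s) = 35100 × (48641.4 − 150) / (48641.4 − 35100) = 35100 × 48491.4 / 13541.4 ≈ 125692 mm ≈ 126 m.

126 m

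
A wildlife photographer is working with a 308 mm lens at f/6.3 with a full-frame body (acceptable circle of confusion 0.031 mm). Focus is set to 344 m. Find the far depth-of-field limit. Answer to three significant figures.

1180 m

Hyperfocal distance H = f²/(N·c) + f = 308²/(6.3 × 0.031) + 308 = 94864/0.1953 + 308 ≈ 486042.8 mm ≈ 486.0 m.
Far limit Df = s·(H − f)/(H − s) = 344000 × (486042.8 − 308) / (486042.8 − 344000) = 344000 × 485734.8 / 142042.8 ≈ 1176355 mm ≈ 1180 m.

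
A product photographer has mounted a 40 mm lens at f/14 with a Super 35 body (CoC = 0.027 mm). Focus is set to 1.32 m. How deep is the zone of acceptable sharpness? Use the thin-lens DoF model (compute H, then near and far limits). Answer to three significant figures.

0.879 m

Hyperfocal distance H = f²/(N·c) + f = 40²/(14 × 0.027) + 40 = 1600/0.378 + 40 ≈ 4272.8 mm ≈ 4.273 m.
Near limit Dn = s·(H − f)/(H + s − 2f) = 1320 × (4272.8 − 40) / (4272.8 + 1320 − 2 × 40) = 1320 × 4232.8 / 5512.8 ≈ 1013.51 mm.
Far limit Df = s·(H − f)/(H − s) = 1320 × (4272.8 − 40) / (4272.8 − 1320) = 1320 × 4232.8 / 2952.8 ≈ 1892.20 mm.
Depth of field = Df − Dn = 1892.20 − 1013.51 ≈ 878.69 mm ≈ 0.879 m.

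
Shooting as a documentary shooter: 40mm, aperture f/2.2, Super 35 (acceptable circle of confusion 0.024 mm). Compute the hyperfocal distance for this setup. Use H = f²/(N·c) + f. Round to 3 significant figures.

30.3 m

Hyperfocal distance H = f²/(N·c) + f = 40²/(2.2 × 0.024) + 40 = 1600/0.0528 + 40 ≈ 30343.0 mm ≈ 30.3 m.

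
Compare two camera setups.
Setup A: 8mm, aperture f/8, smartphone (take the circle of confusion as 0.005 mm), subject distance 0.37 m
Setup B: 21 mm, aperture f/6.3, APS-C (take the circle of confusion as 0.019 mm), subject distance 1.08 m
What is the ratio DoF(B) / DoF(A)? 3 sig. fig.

3.84

Setup A: H = 8²/(8×0.005) + 8 ≈ 1608.0 mm; DoF = Df − Dn = 478.19 − 301.73 ≈ 176.46 mm.
Setup B: H = 21²/(6.3×0.019) + 21 ≈ 3705.2 mm; DoF = Df − Dn = 1515.67 − 838.87 ≈ 676.80 mm.
Ratio = 676.80 / 176.46 ≈ 3.84.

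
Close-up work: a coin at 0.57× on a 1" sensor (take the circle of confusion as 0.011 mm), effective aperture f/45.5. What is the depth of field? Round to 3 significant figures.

At magnification m, DoF ≈ 2·N_eff·c/m² = 2 × 45.5 × 0.011 / 0.57² = 1.001 / 0.3249 ≈ 3.08 mm.

3.08 mm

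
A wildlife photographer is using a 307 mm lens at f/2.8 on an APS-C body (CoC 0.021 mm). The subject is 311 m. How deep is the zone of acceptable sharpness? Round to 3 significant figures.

125 m

Hyperfocal distance H = f²/(N·c) + f = 307²/(2.8 × 0.021) + 307 = 94249/0.0588 + 307 ≈ 1603181.1 mm ≈ 1603 m.
Near limit Dn = s·(H − f)/(H + s − 2f) = 311000 × (1603181.1 − 307) / (1603181.1 + 311000 − 2 × 307) = 311000 × 1602874.1 / 1913567.1 ≈ 260505 mm.
Far limit Df = s·(H − f)/(H − s) = 311000 × (1603181.1 − 307) / (1603181.1 − 311000) = 311000 × 1602874.1 / 1292181.1 ≈ 385777 mm.
Depth of field = Df − Dn = 385777 − 260505 ≈ 125272 mm ≈ 125 m.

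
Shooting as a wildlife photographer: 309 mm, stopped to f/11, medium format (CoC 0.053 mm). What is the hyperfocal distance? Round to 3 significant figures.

164 m

Hyperfocal distance H = f²/(N·c) + f = 309²/(11 × 0.053) + 309 = 95481/0.583 + 309 ≈ 164084.3 mm ≈ 164 m.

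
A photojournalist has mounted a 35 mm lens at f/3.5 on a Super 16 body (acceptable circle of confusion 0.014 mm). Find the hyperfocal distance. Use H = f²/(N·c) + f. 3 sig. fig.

25.0 m

Hyperfocal distance H = f²/(N·c) + f = 35²/(3.5 × 0.014) + 35 = 1225/0.049 + 35 ≈ 25035.0 mm ≈ 25.0 m.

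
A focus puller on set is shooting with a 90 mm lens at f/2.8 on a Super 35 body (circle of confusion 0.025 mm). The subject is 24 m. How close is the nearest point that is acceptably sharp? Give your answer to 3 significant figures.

Hyperfocal distance H = f²/(N·c) + f = 90²/(2.8 × 0.025) + 90 = 8100/0.07 + 90 ≈ 115804.3 mm ≈ 115.8 m.
Near limit Dn = s·(H − f)/(H + s − 2f) = 24000 × (115804.3 − 90) / (115804.3 + 24000 − 2 × 90) = 24000 × 115714.3 / 139624.3 ≈ 19890 mm ≈ 19.9 m.

19.9 m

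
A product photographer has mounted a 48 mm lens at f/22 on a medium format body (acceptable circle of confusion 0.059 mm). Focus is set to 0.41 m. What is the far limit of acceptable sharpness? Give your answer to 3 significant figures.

0.515 m

Hyperfocal distance H = f²/(N·c) + f = 48²/(22 × 0.059) + 48 = 2304/1.298 + 48 ≈ 1823.0 mm ≈ 1.823 m.
Far limit Df = s·(H − f)/(H − s) = 410 × (1823.0 − 48) / (1823.0 − 410) = 410 × 1775.0 / 1413.0 ≈ 515.04 mm ≈ 0.515 m.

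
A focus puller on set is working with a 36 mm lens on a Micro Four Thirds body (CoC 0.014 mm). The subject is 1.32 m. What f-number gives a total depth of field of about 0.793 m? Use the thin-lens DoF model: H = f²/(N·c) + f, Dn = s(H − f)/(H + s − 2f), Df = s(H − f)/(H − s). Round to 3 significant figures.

f/20

Write h = H − f = f²/(N·c). The thin-lens limits are Dn = s·h/(h + (s−f)) and Df = s·h/(h − (s−f)), so DoF = Df − Dn = 2·s·(s−f)·h / (h² − (s−f)²).
That is a quadratic in h: DoF·h² − 2·s·(s−f)·h − DoF·(s−f)² = 0 ⇒ h = (s−f)·(s + √(s² + DoF²)) / DoF = 1284 × (1320 + √(1320² + 793²)) / 793 = 1284 × (1320 + 1539.89) / 793 ≈ 4630.6 mm.
Then N = f²/(c·h) = 36² / (0.014 × 4630.6) = 1296 / 64.829 ≈ 20.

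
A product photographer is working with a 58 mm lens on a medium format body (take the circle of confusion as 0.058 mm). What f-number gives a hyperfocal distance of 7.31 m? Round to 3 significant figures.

Rearrange H = f²/(N·c) + f for N: N = f² / ((H − f)·c).
N = 58² / ((7310 − 58) × 0.058) = 3364 / 420.6 ≈ 8.

f/8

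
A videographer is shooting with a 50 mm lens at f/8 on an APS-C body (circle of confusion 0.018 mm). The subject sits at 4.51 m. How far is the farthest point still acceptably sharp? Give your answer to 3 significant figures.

Hyperfocal distance H = f²/(N·c) + f = 50²/(8 × 0.018) + 50 = 2500/0.144 + 50 ≈ 17411.1 mm ≈ 17.41 m.
Far limit Df = s·(H − f)/(H − s) = 4510 × (17411.1 − 50) / (17411.1 − 4510) = 4510 × 17361.1 / 12901.1 ≈ 6069.1 mm ≈ 6.07 m.

6.07 m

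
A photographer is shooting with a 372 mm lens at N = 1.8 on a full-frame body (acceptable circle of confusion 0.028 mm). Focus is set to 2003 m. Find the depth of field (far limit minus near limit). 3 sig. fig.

6240 m

Hyperfocal distance H = f²/(N·c) + f = 372²/(1.8 × 0.028) + 372 = 138384/0.0504 + 372 ≈ 2746086.3 mm ≈ 2746 m.
Near limit Dn = s·(H − f)/(H + s − 2f) = 2003000 × (2746086.3 − 372) / (2746086.3 + 2003000 − 2 × 372) = 2003000 × 2745714.3 / 4748342.3 ≈ 1158229 mm.
Far limit Df = s·(H − f)/(H − s) = 2003000 × (2746086.3 − 372) / (2746086.3 − 2003000) = 2003000 × 2745714.3 / 743086.3 ≈ 7401113 mm.
Depth of field = Df − Dn = 7401113 − 1158229 ≈ 6242884 mm ≈ 6240 m.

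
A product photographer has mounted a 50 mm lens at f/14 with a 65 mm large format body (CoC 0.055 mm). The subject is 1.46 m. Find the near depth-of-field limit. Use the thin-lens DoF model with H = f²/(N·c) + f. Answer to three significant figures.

Hyperfocal distance H = f²/(N·c) + f = 50²/(14 × 0.055) + 50 = 2500/0.77 + 50 ≈ 3296.8 mm ≈ 3.297 m.
Near limit Dn = s·(H − f)/(H + s − 2f) = 1460 × (3296.8 − 50) / (3296.8 + 1460 − 2 × 50) = 1460 × 3246.8 / 4656.8 ≈ 1017.9 mm ≈ 1.02 m.

1.02 m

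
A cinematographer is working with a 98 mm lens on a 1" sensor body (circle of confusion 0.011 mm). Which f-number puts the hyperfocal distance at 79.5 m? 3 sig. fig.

Rearrange H = f²/(N·c) + f for N: N = f² / ((H − f)·c).
N = 98² / ((79500 − 98) × 0.011) = 9604 / 873.4 ≈ 11.

f/11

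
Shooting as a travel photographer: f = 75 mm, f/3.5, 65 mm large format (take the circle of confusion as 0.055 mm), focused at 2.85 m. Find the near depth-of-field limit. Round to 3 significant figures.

2.60 m

Hyperfocal distance H = f²/(N·c) + f = 75²/(3.5 × 0.055) + 75 = 5625/0.1925 + 75 ≈ 29295.8 mm ≈ 29.30 m.
Near limit Dn = s·(H − f)/(H + s − 2f) = 2850 × (29295.8 − 75) / (29295.8 + 2850 − 2 × 75) = 2850 × 29220.8 / 31995.8 ≈ 2602.8 mm ≈ 2.60 m.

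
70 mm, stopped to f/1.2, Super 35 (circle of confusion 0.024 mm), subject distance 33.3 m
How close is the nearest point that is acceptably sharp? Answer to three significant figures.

27.9 m

Hyperfocal distance H = f²/(N·c) + f = 70²/(1.2 × 0.024) + 70 = 4900/0.0288 + 70 ≈ 170208.9 mm ≈ 170.2 m.
Near limit Dn = s·(H − f)/(H + s − 2f) = 33300 × (170208.9 − 70) / (170208.9 + 33300 − 2 × 70) = 33300 × 170138.9 / 203368.9 ≈ 27859 mm ≈ 27.9 m.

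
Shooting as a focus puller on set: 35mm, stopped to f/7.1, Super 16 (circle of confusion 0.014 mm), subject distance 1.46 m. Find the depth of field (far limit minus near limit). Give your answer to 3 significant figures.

342 mm

Hyperfocal distance H = f²/(N·c) + f = 35²/(7.1 × 0.014) + 35 = 1225/0.0994 + 35 ≈ 12358.9 mm ≈ 12.36 m.
Near limit Dn = s·(H − f)/(H + s − 2f) = 1460 × (12358.9 − 35) / (12358.9 + 1460 − 2 × 35) = 1460 × 12323.9 / 13748.9 ≈ 1308.68 mm.
Far limit Df = s·(H − f)/(H − s) = 1460 × (12358.9 − 35) / (12358.9 − 1460) = 1460 × 12323.9 / 10898.9 ≈ 1650.89 mm.
Depth of field = Df − Dn = 1650.89 − 1308.68 ≈ 342.21 mm.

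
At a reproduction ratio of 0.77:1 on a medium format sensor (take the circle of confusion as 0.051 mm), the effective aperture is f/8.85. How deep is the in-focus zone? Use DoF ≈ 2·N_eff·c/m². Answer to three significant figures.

1.52 mm

At magnification m, DoF ≈ 2·N_eff·c/m² = 2 × 8.85 × 0.051 / 0.77² = 0.9027 / 0.5929 ≈ 1.52 mm.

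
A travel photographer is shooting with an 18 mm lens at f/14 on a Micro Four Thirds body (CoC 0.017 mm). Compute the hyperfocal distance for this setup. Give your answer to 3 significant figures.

1.38 m

Hyperfocal distance H = f²/(N·c) + f = 18²/(14 × 0.017) + 18 = 324/0.238 + 18 ≈ 1379.3 mm ≈ 1.38 m.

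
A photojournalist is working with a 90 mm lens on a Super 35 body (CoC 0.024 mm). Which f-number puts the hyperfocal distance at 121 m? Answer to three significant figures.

Rearrange H = f²/(N·c) + f for N: N = f² / ((H − f)·c).
N = 90² / ((121000 − 90) × 0.024) = 8100 / 2902 ≈ 2.79.

f/2.79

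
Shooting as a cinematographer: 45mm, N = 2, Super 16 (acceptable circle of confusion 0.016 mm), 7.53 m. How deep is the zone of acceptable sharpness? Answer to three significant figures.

1.81 m

Hyperfocal distance H = f²/(N·c) + f = 45²/(2 × 0.016) + 45 = 2025/0.032 + 45 ≈ 63326.2 mm ≈ 63.33 m.
Near limit Dn = s·(H − f)/(H + s − 2f) = 7530 × (63326.2 − 45) / (63326.2 + 7530 − 2 × 45) = 7530 × 63281.2 / 70766.2 ≈ 6733.5 mm.
Far limit Df = s·(H − f)/(H − s) = 7530 × (63326.2 − 45) / (63326.2 − 7530) = 7530 × 63281.2 / 55796.2 ≈ 8540.1 mm.
Depth of field = Df − Dn = 8540.1 − 6733.5 ≈ 1806.6 mm ≈ 1.81 m.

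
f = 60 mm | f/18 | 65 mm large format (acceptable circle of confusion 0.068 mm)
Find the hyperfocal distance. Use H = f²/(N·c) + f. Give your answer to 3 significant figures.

3.00 m

Hyperfocal distance H = f²/(N·c) + f = 60²/(18 × 0.068) + 60 = 3600/1.224 + 60 ≈ 3001.2 mm ≈ 3.00 m.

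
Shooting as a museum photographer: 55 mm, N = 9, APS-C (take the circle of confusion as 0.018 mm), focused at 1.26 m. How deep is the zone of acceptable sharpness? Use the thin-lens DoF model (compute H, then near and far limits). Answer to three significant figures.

163 mm

Hyperfocal distance H = f²/(N·c) + f = 55²/(9 × 0.018) + 55 = 3025/0.162 + 55 ≈ 18727.8 mm ≈ 18.73 m.
Near limit Dn = s·(H − f)/(H + s − 2f) = 1260 × (18727.8 − 55) / (18727.8 + 1260 − 2 × 55) = 1260 × 18672.8 / 19877.8 ≈ 1183.62 mm.
Far limit Df = s·(H − f)/(H − s) = 1260 × (18727.8 − 55) / (18727.8 − 1260) = 1260 × 18672.8 / 17467.8 ≈ 1346.92 mm.
Depth of field = Df − Dn = 1346.92 − 1183.62 ≈ 163.30 mm.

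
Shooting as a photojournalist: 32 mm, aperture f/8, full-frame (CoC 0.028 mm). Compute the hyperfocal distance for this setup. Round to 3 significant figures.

4.60 m

Hyperfocal distance H = f²/(N·c) + f = 32²/(8 × 0.028) + 32 = 1024/0.224 + 32 ≈ 4603.4 mm ≈ 4.60 m.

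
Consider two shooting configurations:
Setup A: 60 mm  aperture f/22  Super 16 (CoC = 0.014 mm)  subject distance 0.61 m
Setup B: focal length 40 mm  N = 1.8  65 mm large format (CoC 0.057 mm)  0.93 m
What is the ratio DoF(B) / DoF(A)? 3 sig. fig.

1.85

Setup A: H = 60²/(22×0.014) + 60 ≈ 11748.3 mm; DoF = Df − Dn = 640.121 − 582.586 ≈ 57.535 mm.
Setup B: H = 40²/(1.8×0.057) + 40 ≈ 15634.5 mm; DoF = Df − Dn = 986.29 − 879.79 ≈ 106.50 mm.
Ratio = 106.50 / 57.535 ≈ 1.85.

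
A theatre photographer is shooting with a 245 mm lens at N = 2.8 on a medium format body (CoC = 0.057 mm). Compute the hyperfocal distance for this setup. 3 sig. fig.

376 m

Hyperfocal distance H = f²/(N·c) + f = 245²/(2.8 × 0.057) + 245 = 60025/0.1596 + 245 ≈ 376341.5 mm ≈ 376 m.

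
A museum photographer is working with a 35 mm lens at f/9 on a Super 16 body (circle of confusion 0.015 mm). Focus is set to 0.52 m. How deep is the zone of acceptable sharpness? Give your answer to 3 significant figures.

Hyperfocal distance H = f²/(N·c) + f = 35²/(9 × 0.015) + 35 = 1225/0.135 + 35 ≈ 9109.1 mm ≈ 9.109 m.
Near limit Dn = s·(H − f)/(H + s − 2f) = 520 × (9109.1 − 35) / (9109.1 + 520 − 2 × 35) = 520 × 9074.1 / 9559.1 ≈ 493.617 mm.
Far limit Df = s·(H − f)/(H − s) = 520 × (9109.1 − 35) / (9109.1 − 520) = 520 × 9074.1 / 8589.1 ≈ 549.363 mm.
Depth of field = Df − Dn = 549.363 − 493.617 ≈ 55.746 mm.

55.7 mm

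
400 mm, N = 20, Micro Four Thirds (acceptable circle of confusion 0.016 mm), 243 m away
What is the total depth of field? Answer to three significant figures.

Hyperfocal distance H = f²/(N·c) + f = 400²/(20 × 0.016) + 400 = 160000/0.32 + 400 ≈ 500400.0 mm ≈ 500.4 m.
Near limit Dn = s·(H − f)/(H + s − 2f) = 243000 × (500400.0 − 400) / (500400.0 + 243000 − 2 × 400) = 243000 × 500000.0 / 742600.0 ≈ 163614 mm.
Far limit Df = s·(H − f)/(H − s) = 243000 × (500400.0 − 400) / (500400.0 − 243000) = 243000 × 500000.0 / 257400.0 ≈ 472028 mm.
Depth of field = Df − Dn = 472028 − 163614 ≈ 308414 mm ≈ 308 m.

308 m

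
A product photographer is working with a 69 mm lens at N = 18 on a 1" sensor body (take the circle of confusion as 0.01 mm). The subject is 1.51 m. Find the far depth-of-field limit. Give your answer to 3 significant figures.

Hyperfocal distance H = f²/(N·c) + f = 69²/(18 × 0.01) + 69 = 4761/0.18 + 69 ≈ 26519.0 mm ≈ 26.52 m.
Far limit Df = s·(H − f)/(H − s) = 1510 × (26519.0 − 69) / (26519.0 − 1510) = 1510 × 26450.0 / 25009.0 ≈ 1597.0 mm ≈ 1.60 m.

1.60 m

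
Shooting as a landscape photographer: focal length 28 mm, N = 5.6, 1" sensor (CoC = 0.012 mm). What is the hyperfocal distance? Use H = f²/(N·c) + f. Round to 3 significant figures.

Hyperfocal distance H = f²/(N·c) + f = 28²/(5.6 × 0.012) + 28 = 784/0.0672 + 28 ≈ 11694.7 mm ≈ 11.7 m.

11.7 m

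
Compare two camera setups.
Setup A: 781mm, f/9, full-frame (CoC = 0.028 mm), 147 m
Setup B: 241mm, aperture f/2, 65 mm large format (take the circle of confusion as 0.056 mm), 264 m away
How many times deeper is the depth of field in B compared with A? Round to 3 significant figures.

Setup A: H = 781²/(9×0.028) + 781 ≈ 2421261.2 mm; DoF = Df − Dn = 156451 − 138626 ≈ 17825 mm.
Setup B: H = 241²/(2×0.056) + 241 ≈ 518821.4 mm; DoF = Df − Dn = 537260 − 174995 ≈ 362265 mm.
Ratio = 362265 / 17825 ≈ 20.3.

20.3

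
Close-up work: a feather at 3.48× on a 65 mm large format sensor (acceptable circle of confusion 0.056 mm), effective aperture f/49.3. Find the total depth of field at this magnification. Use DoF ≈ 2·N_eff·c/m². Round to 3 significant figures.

0.456 mm

At magnification m, DoF ≈ 2·N_eff·c/m² = 2 × 49.3 × 0.056 / 3.48² = 5.522 / 12.11 ≈ 0.456 mm.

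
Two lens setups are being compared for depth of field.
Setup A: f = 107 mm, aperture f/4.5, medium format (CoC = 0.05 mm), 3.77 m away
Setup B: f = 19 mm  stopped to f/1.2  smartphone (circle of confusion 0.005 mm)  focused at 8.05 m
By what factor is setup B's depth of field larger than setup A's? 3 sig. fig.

Setup A: H = 107²/(4.5×0.05) + 107 ≈ 50991.4 mm; DoF = Df − Dn = 4062.44 − 3516.83 ≈ 545.61 mm.
Setup B: H = 19²/(1.2×0.005) + 19 ≈ 60185.7 mm; DoF = Df − Dn = 9290.0 − 7102.0 ≈ 2188.0 mm.
Ratio = 2188.0 / 545.61 ≈ 4.01.

4.01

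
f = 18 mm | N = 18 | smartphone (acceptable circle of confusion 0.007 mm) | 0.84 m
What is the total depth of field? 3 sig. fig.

0.598 m

Hyperfocal distance H = f²/(N·c) + f = 18²/(18 × 0.007) + 18 = 324/0.126 + 18 ≈ 2589.4 mm ≈ 2.589 m.
Near limit Dn = s·(H − f)/(H + s − 2f) = 840 × (2589.4 − 18) / (2589.4 + 840 − 2 × 18) = 840 × 2571.4 / 3393.4 ≈ 636.52 mm.
Far limit Df = s·(H − f)/(H − s) = 840 × (2589.4 − 18) / (2589.4 − 840) = 840 × 2571.4 / 1749.4 ≈ 1234.69 mm.
Depth of field = Df − Dn = 1234.69 − 636.52 ≈ 598.17 mm ≈ 0.598 m.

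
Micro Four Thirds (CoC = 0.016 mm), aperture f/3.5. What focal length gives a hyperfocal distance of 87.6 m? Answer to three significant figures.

70.0 mm

From H = f²/(N·c) + f, with f ≪ H: f ≈ √(H·N·c) = √(87600 × 3.5 × 0.016) = √4905.6 ≈ 70.04 mm.
The +f correction barely moves this — solving exactly, f² + N·c·f − N·c·H = 0 ⇒ f = (−N·c + √((N·c)² + 4·N·c·H))/2 = (−0.056 + √19622)/2 ≈ 70.012 mm, so f ≈ 70.0 mm.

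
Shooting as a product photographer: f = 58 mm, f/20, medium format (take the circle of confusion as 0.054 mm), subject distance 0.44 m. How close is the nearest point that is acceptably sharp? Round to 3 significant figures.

Hyperfocal distance H = f²/(N·c) + f = 58²/(20 × 0.054) + 58 = 3364/1.08 + 58 ≈ 3172.8 mm ≈ 3.173 m.
Near limit Dn = s·(H − f)/(H + s − 2f) = 440 × (3172.8 − 58) / (3172.8 + 440 − 2 × 58) = 440 × 3114.8 / 3496.8 ≈ 391.93 mm.

392 mm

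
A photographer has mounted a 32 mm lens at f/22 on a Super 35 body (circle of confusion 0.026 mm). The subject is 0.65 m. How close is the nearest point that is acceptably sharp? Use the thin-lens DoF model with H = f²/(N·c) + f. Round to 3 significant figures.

Hyperfocal distance H = f²/(N·c) + f = 32²/(22 × 0.026) + 32 = 1024/0.572 + 32 ≈ 1822.2 mm ≈ 1.822 m.
Near limit Dn = s·(H − f)/(H + s − 2f) = 650 × (1822.2 − 32) / (1822.2 + 650 − 2 × 32) = 650 × 1790.2 / 2408.2 ≈ 483.20 mm.

483 mm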